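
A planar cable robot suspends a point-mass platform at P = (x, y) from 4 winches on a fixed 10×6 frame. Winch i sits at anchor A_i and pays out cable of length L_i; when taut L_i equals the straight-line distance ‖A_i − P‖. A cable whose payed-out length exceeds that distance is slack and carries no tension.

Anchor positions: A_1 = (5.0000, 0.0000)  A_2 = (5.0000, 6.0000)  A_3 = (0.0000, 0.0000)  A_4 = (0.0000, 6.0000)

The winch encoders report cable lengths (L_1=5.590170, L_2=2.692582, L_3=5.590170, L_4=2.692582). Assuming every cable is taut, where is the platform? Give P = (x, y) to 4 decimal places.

(2.5000, 5.0000)

circle eqns → linear via eq_j − eq_1; set q_j = A_j·A_j − L_j²
q_1 = 25.0000+0.0000−31.2500 = -6.2500
0.0000·x − 12.0000·y = q_1−q_2 = -60.0000
10.0000·x + 0.0000·y = q_1−q_3 = 25.0000
10.0000·x − 12.0000·y = q_1−q_4 = -35.0000
solve first two rows → x=2.5000, y=5.0000
check cable 4: ‖A_4−P‖² = 7.2500 ≈ L_4² = 7.2500 ✓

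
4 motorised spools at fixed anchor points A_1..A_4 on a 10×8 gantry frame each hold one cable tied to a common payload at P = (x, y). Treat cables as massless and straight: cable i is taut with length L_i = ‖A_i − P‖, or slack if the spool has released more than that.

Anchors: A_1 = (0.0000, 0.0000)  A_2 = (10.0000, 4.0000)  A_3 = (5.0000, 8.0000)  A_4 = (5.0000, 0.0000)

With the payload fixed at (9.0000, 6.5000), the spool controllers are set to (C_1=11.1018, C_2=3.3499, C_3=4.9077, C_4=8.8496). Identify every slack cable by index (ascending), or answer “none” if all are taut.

2, 3, 4

cable 1: L_1 = ‖A_1−P‖ = 11.1018;  C_1 = 11.1018 → taut
cable 2: L_2 = ‖A_2−P‖ = 2.6926;  C_2 = 3.3499 → slack
cable 3: L_3 = ‖A_3−P‖ = 4.2720;  C_3 = 4.9077 → slack
cable 4: L_4 = ‖A_4−P‖ = 7.6322;  C_4 = 8.8496 → slack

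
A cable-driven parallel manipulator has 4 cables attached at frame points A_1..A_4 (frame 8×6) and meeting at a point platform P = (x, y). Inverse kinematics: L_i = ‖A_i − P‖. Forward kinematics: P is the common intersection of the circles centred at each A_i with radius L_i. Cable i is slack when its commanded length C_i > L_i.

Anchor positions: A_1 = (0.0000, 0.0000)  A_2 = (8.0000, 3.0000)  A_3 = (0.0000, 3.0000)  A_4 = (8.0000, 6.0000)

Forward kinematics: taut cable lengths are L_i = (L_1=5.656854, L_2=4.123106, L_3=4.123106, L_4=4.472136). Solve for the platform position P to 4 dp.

(4.0000, 4.0000)

each cable: (A_i−P)·(A_i−P) = L_i²; let q_i = ‖A_i‖²−L_i²
q_1 = 0.0000+0.0000−32.0000 = -32.0000
row 1: -16.0000x − 6.0000y = -88.0000  (q_2=56.0000)
row 2: 0.0000x − 6.0000y = -24.0000  (q_3=-8.0000)
row 3: -16.0000x − 12.0000y = -112.0000  (q_4=80.0000)
Cramer on rows 1–2 → x = 4.0000, y = 4.0000
check cable 4: ‖A_4−P‖² = 20.0000 ≈ L_4² = 20.0000 ✓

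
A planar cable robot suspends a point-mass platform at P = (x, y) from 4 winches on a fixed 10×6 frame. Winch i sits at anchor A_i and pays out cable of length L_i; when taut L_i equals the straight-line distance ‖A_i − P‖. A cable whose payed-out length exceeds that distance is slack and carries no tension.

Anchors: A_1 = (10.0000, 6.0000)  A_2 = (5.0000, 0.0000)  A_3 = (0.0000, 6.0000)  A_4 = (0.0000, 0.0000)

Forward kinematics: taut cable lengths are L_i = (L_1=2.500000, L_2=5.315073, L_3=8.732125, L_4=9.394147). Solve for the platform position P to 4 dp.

each cable: (A_i−P)·(A_i−P) = L_i²; let k_i = ‖A_i‖²−L_i²
k_1 = 100.0000+36.0000−6.2500 = 129.7500
row 1: 10.0000x + 12.0000y = 133.0000  (k_2=-3.2500)
row 2: 20.0000x + 0.0000y = 170.0000  (k_3=-40.2500)
row 3: 20.0000x + 12.0000y = 218.0000  (k_4=-88.2500)
Cramer on rows 1–2 → x = 8.5000, y = 4.0000
check cable 4: ‖A_4−P‖² = 88.2500 ≈ L_4² = 88.2500 ✓

(8.5000, 4.0000)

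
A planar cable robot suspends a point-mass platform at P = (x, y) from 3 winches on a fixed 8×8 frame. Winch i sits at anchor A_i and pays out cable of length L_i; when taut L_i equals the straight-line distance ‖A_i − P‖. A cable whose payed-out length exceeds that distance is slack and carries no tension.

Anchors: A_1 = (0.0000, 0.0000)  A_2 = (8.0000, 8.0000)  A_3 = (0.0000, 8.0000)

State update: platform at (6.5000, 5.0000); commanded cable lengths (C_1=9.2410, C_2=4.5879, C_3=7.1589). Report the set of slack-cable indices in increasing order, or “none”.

1, 2

cable 1: L_1 = ‖A_1−P‖ = 8.2006;  C_1 = 9.2410 → slack
cable 2: L_2 = ‖A_2−P‖ = 3.3541;  C_2 = 4.5879 → slack
cable 3: L_3 = ‖A_3−P‖ = 7.1589;  C_3 = 7.1589 → taut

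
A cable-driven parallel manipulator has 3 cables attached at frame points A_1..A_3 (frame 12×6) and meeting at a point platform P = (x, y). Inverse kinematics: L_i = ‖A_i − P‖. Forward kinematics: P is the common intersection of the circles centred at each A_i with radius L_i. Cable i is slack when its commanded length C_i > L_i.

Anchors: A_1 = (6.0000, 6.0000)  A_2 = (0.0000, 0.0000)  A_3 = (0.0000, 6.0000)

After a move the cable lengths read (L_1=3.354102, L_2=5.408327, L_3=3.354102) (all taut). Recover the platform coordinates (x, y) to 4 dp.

(3.0000, 4.5000)

each cable: (A_i−P)·(A_i−P) = L_i²; let q_i = ‖A_i‖²−L_i²
q_1 = 36.0000+36.0000−11.2500 = 60.7500
row 1: 12.0000x + 12.0000y = 90.0000  (q_2=-29.2500)
row 2: 12.0000x + 0.0000y = 36.0000  (q_3=24.7500)
Cramer on rows 1–2 → x = 3.0000, y = 4.5000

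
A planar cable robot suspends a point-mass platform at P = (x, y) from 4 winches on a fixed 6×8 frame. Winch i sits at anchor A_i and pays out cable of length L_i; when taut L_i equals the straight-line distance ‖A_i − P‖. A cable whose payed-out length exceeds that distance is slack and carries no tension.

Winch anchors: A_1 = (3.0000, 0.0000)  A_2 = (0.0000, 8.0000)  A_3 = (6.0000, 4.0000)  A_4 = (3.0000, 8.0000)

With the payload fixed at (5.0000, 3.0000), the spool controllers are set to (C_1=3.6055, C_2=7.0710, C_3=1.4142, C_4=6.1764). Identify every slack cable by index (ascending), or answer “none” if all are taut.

cable 1: √((-2.0000)²+(-3.0000)²)=3.6056, C_1=3.6055: taut
cable 2: √((-5.0000)²+(5.0000)²)=7.0711, C_2=7.0710: taut
cable 3: √((1.0000)²+(1.0000)²)=1.4142, C_3=1.4142: taut
cable 4: √((-2.0000)²+(5.0000)²)=5.3852, C_4=6.1764: slack

4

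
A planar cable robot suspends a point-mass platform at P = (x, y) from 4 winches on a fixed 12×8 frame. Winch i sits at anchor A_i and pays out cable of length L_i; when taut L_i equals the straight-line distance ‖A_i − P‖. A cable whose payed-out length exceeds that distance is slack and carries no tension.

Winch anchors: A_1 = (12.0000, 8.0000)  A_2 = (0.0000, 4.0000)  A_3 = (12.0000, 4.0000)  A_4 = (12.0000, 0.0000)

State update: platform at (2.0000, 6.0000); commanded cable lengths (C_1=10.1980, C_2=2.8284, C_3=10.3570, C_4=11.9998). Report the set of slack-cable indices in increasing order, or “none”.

cable 1: L_1 = ‖A_1−P‖ = 10.1980;  C_1 = 10.1980 → taut
cable 2: L_2 = ‖A_2−P‖ = 2.8284;  C_2 = 2.8284 → taut
cable 3: L_3 = ‖A_3−P‖ = 10.1980;  C_3 = 10.3570 → slack
cable 4: L_4 = ‖A_4−P‖ = 11.6619;  C_4 = 11.9998 → slack

3, 4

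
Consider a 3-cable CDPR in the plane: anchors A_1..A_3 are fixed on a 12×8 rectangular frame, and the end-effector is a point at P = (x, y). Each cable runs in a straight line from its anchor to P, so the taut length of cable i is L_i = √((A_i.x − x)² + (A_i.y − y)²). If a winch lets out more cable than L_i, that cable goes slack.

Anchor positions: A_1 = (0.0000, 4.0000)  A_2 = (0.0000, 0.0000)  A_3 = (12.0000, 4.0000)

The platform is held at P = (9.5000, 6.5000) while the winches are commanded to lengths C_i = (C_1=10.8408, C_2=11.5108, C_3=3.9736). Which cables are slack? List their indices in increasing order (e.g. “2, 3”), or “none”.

1, 3

cable 1: √((-9.5000)²+(-2.5000)²)=9.8234, C_1=10.8408: slack
cable 2: √((-9.5000)²+(-6.5000)²)=11.5109, C_2=11.5108: taut
cable 3: √((2.5000)²+(-2.5000)²)=3.5355, C_3=3.9736: slack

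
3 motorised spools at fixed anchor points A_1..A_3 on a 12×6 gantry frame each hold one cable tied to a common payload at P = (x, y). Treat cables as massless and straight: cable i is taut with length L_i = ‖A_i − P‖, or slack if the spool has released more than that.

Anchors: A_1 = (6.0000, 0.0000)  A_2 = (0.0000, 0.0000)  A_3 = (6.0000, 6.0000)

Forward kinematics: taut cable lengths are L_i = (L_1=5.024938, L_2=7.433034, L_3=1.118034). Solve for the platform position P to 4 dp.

(5.5000, 5.0000)

each cable: (A_i−P)·(A_i−P) = L_i²; let k_i = ‖A_i‖²−L_i²
k_1 = 36.0000+0.0000−25.2500 = 10.7500
row 1: 12.0000x + 0.0000y = 66.0000  (k_2=-55.2500)
row 2: 0.0000x − 12.0000y = -60.0000  (k_3=70.7500)
Cramer on rows 1–2 → x = 5.5000, y = 5.0000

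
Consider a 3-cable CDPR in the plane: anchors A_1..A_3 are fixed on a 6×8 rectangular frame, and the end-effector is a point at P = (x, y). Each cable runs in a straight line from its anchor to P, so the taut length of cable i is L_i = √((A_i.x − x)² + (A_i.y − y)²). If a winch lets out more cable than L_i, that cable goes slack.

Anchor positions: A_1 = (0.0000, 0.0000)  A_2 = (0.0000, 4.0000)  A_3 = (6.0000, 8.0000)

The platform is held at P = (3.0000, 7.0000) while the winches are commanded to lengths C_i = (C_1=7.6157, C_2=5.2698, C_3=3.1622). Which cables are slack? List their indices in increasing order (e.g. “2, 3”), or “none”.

2

cable 1: √((-3.0000)²+(-7.0000)²)=7.6158, C_1=7.6157: taut
cable 2: √((-3.0000)²+(-3.0000)²)=4.2426, C_2=5.2698: slack
cable 3: √((3.0000)²+(1.0000)²)=3.1623, C_3=3.1622: taut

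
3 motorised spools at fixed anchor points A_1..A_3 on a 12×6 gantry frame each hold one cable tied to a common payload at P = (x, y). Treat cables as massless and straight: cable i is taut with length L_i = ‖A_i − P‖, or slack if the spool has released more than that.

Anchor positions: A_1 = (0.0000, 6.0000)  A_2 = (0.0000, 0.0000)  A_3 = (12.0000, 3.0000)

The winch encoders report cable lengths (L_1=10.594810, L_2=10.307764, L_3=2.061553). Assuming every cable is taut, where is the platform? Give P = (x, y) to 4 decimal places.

each cable: (A_i−P)·(A_i−P) = L_i²; let c_i = ‖A_i‖²−L_i²
c_1 = 0.0000+36.0000−112.2500 = -76.2500
row 1: 0.0000x + 12.0000y = 30.0000  (c_2=-106.2500)
row 2: -24.0000x + 6.0000y = -225.0000  (c_3=148.7500)
Cramer on rows 1–2 → x = 10.0000, y = 2.5000

(10.0000, 2.5000)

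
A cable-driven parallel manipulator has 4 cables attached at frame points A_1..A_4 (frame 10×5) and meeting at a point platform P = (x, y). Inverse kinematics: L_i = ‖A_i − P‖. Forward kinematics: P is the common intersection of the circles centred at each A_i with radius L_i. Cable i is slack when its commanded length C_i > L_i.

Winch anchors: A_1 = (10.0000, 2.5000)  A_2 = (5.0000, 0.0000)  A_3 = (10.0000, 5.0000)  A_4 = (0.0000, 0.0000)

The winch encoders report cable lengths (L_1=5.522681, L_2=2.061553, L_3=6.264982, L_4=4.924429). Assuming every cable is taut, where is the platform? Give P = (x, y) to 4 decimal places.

each cable: (A_i−P)·(A_i−P) = L_i²; let c_i = ‖A_i‖²−L_i²
c_1 = 100.0000+6.2500−30.5000 = 75.7500
row 1: 10.0000x + 5.0000y = 55.0000  (c_2=20.7500)
row 2: 0.0000x − 5.0000y = -10.0000  (c_3=85.7500)
row 3: 20.0000x + 5.0000y = 100.0000  (c_4=-24.2500)
Cramer on rows 1–2 → x = 4.5000, y = 2.0000
check cable 4: ‖A_4−P‖² = 24.2500 ≈ L_4² = 24.2500 ✓

(4.5000, 2.0000)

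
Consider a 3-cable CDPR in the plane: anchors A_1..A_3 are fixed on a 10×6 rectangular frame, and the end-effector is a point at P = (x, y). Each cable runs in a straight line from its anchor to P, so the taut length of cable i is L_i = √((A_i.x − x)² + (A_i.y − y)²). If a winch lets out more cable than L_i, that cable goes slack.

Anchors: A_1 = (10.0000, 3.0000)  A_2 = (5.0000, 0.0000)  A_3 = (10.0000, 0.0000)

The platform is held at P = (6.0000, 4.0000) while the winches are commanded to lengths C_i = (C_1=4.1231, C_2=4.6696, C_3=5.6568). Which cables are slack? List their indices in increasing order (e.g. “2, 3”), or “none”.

2

cable 1: √((4.0000)²+(-1.0000)²)=4.1231, C_1=4.1231: taut
cable 2: √((-1.0000)²+(-4.0000)²)=4.1231, C_2=4.6696: slack
cable 3: √((4.0000)²+(-4.0000)²)=5.6569, C_3=5.6568: taut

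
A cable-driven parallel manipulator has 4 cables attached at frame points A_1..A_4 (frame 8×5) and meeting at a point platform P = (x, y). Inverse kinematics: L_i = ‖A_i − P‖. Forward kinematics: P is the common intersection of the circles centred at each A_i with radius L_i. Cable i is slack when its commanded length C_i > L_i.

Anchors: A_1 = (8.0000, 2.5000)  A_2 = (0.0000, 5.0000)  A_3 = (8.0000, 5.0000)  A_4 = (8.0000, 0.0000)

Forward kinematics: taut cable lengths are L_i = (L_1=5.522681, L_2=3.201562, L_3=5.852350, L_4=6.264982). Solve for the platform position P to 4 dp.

expand ‖A_i−P‖²=L_i² and subtract eq 1 (q_i ≔ ‖A_i‖²−L_i²)
q_1 = 64.0000+6.2500−30.5000 = 39.7500
eq1−eq2 → [16.0000  -5.0000]·P = 25.0000
eq1−eq3 → [0.0000  -5.0000]·P = -15.0000
eq1−eq4 → [0.0000  5.0000]·P = 15.0000
2×2 solve → P = (2.5000, 3.0000)
check cable 4: ‖A_4−P‖² = 39.2500 ≈ L_4² = 39.2500 ✓

(2.5000, 3.0000)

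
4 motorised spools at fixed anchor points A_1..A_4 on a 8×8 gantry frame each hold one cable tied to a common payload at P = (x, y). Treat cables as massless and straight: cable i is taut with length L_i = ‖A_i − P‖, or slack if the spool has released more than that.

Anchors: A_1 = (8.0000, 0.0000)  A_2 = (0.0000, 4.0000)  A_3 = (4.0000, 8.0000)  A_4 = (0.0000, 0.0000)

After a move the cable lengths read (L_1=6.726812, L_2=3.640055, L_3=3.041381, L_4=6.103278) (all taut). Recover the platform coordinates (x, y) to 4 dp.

(3.5000, 5.0000)

circle eqns → linear via eq_j − eq_1; set q_j = A_j·A_j − L_j²
q_1 = 64.0000+0.0000−45.2500 = 18.7500
16.0000·x − 8.0000·y = q_1−q_2 = 16.0000
8.0000·x − 16.0000·y = q_1−q_3 = -52.0000
16.0000·x + 0.0000·y = q_1−q_4 = 56.0000
solve first two rows → x=3.5000, y=5.0000
check cable 4: ‖A_4−P‖² = 37.2500 ≈ L_4² = 37.2500 ✓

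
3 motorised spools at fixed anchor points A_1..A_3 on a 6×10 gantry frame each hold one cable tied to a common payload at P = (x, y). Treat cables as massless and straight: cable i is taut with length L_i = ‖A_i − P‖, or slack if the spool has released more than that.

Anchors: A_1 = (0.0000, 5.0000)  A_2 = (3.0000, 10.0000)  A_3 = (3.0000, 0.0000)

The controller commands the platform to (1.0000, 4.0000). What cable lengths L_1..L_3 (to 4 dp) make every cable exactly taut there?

(1.4142, 6.3246, 4.4721)

L_1: Δ = A_1−P = (-1.0000, 1.0000) → ‖Δ‖ = √2.0000 = 1.4142
L_2: Δ = A_2−P = (2.0000, 6.0000) → ‖Δ‖ = √40.0000 = 6.3246
L_3: Δ = A_3−P = (2.0000, -4.0000) → ‖Δ‖ = √20.0000 = 4.4721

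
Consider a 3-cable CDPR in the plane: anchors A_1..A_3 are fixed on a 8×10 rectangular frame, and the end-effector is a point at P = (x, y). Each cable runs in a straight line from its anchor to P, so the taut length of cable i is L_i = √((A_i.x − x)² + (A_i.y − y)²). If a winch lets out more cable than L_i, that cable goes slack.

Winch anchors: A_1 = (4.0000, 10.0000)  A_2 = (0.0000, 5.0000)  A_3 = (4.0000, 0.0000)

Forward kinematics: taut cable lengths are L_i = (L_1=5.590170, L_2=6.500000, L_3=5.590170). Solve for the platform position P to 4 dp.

(6.5000, 5.0000)

each cable: (A_i−P)·(A_i−P) = L_i²; let q_i = ‖A_i‖²−L_i²
q_1 = 16.0000+100.0000−31.2500 = 84.7500
row 1: 8.0000x + 10.0000y = 102.0000  (q_2=-17.2500)
row 2: 0.0000x + 20.0000y = 100.0000  (q_3=-15.2500)
Cramer on rows 1–2 → x = 6.5000, y = 5.0000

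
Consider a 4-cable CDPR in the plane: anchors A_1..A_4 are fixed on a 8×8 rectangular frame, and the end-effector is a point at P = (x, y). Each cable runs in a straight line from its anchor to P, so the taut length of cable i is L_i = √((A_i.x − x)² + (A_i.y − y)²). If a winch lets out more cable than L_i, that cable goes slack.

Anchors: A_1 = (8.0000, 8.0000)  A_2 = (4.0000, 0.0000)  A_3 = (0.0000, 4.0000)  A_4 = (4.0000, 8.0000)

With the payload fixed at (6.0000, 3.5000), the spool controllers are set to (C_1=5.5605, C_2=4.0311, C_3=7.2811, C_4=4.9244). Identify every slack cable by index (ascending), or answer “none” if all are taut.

i=1: geometric 4.9244 vs commanded 5.5605 ⇒ slack
i=2: geometric 4.0311 vs commanded 4.0311 ⇒ taut
i=3: geometric 6.0208 vs commanded 7.2811 ⇒ slack
i=4: geometric 4.9244 vs commanded 4.9244 ⇒ taut

1, 3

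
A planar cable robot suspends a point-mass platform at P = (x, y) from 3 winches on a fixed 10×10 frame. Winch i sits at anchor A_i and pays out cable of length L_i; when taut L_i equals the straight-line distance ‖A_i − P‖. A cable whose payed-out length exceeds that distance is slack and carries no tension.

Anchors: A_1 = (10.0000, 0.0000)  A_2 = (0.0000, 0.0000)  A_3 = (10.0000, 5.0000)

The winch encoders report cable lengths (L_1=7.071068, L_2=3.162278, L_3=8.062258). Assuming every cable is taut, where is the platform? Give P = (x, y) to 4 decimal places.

(3.0000, 1.0000)

circle eqns → linear via eq_j − eq_1; set k_j = A_j·A_j − L_j²
k_1 = 100.0000+0.0000−50.0000 = 50.0000
20.0000·x + 0.0000·y = k_1−k_2 = 60.0000
0.0000·x − 10.0000·y = k_1−k_3 = -10.0000
solve first two rows → x=3.0000, y=1.0000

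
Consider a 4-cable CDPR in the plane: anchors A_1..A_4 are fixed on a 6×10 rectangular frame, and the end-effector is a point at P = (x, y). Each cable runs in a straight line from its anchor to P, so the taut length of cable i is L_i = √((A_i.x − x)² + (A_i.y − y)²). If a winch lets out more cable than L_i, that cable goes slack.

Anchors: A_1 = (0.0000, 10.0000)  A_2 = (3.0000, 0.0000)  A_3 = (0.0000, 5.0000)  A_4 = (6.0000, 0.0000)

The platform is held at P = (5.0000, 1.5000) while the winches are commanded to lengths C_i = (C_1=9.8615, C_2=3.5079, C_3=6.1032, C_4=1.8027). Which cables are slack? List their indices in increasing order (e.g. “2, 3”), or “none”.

i=1: geometric 9.8615 vs commanded 9.8615 ⇒ taut
i=2: geometric 2.5000 vs commanded 3.5079 ⇒ slack
i=3: geometric 6.1033 vs commanded 6.1032 ⇒ taut
i=4: geometric 1.8028 vs commanded 1.8027 ⇒ taut

2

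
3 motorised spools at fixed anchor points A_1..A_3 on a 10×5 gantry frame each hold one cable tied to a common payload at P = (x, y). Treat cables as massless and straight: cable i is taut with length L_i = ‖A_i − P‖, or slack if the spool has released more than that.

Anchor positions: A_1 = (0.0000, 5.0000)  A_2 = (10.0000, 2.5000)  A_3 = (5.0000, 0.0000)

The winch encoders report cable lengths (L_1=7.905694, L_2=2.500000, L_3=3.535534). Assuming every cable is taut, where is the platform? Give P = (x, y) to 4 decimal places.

expand ‖A_i−P‖²=L_i² and subtract eq 1 (c_i ≔ ‖A_i‖²−L_i²)
c_1 = 0.0000+25.0000−62.5000 = -37.5000
eq1−eq2 → [-20.0000  5.0000]·P = -137.5000
eq1−eq3 → [-10.0000  10.0000]·P = -50.0000
2×2 solve → P = (7.5000, 2.5000)

(7.5000, 2.5000)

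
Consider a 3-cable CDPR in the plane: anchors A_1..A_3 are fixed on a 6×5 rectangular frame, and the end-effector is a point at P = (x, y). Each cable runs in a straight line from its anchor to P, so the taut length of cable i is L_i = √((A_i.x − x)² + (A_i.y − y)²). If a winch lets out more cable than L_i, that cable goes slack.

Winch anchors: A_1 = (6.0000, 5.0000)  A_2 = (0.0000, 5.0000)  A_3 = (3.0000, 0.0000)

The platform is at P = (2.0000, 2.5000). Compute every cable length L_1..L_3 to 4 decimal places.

(4.7170, 3.2016, 2.6926)

L_1 = √((6.0000−2.0000)² + (5.0000−2.5000)²) = 4.7170
L_2 = √((0.0000−2.0000)² + (5.0000−2.5000)²) = 3.2016
L_3 = √((3.0000−2.0000)² + (0.0000−2.5000)²) = 2.6926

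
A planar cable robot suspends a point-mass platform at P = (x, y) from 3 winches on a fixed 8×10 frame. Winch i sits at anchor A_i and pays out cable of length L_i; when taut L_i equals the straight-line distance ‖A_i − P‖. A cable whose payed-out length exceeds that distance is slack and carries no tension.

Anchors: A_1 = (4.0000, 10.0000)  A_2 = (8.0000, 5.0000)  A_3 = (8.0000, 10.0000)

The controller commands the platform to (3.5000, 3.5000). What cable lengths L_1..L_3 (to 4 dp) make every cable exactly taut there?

L_1 = √((4.0000−3.5000)² + (10.0000−3.5000)²) = 6.5192
L_2 = √((8.0000−3.5000)² + (5.0000−3.5000)²) = 4.7434
L_3 = √((8.0000−3.5000)² + (10.0000−3.5000)²) = 7.9057

(6.5192, 4.7434, 7.9057)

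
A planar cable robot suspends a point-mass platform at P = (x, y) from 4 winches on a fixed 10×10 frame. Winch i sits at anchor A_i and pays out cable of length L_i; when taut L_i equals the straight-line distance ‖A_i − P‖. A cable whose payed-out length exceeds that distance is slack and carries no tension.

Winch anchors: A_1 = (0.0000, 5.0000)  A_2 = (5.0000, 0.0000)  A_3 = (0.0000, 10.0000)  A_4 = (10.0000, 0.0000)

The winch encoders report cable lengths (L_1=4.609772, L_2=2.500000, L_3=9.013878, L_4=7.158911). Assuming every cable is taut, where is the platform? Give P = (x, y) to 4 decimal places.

expand ‖A_i−P‖²=L_i² and subtract eq 1 (q_i ≔ ‖A_i‖²−L_i²)
q_1 = 0.0000+25.0000−21.2500 = 3.7500
eq1−eq2 → [-10.0000  10.0000]·P = -15.0000
eq1−eq3 → [0.0000  -10.0000]·P = -15.0000
eq1−eq4 → [-20.0000  10.0000]·P = -45.0000
2×2 solve → P = (3.0000, 1.5000)
check cable 4: ‖A_4−P‖² = 51.2500 ≈ L_4² = 51.2500 ✓

(3.0000, 1.5000)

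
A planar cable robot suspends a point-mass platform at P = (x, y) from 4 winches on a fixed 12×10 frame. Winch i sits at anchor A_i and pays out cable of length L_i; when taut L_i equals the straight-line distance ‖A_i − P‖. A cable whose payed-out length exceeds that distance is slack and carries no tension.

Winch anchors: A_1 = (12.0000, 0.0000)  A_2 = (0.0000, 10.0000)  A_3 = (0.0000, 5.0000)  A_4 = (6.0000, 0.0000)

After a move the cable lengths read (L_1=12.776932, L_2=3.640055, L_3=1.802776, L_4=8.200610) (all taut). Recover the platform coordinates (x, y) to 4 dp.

each cable: (A_i−P)·(A_i−P) = L_i²; let c_i = ‖A_i‖²−L_i²
c_1 = 144.0000+0.0000−163.2500 = -19.2500
row 1: 24.0000x − 20.0000y = -106.0000  (c_2=86.7500)
row 2: 24.0000x − 10.0000y = -41.0000  (c_3=21.7500)
row 3: 12.0000x + 0.0000y = 12.0000  (c_4=-31.2500)
Cramer on rows 1–2 → x = 1.0000, y = 6.5000
check cable 4: ‖A_4−P‖² = 67.2500 ≈ L_4² = 67.2500 ✓

(1.0000, 6.5000)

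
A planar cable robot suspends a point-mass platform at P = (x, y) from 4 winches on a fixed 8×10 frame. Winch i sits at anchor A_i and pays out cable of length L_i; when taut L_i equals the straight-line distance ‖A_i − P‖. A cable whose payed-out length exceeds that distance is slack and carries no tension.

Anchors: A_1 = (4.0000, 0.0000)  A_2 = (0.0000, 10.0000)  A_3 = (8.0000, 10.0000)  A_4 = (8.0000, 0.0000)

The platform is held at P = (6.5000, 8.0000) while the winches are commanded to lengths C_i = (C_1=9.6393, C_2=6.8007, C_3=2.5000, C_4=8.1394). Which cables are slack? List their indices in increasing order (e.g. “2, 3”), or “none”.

cable 1: L_1 = ‖A_1−P‖ = 8.3815;  C_1 = 9.6393 → slack
cable 2: L_2 = ‖A_2−P‖ = 6.8007;  C_2 = 6.8007 → taut
cable 3: L_3 = ‖A_3−P‖ = 2.5000;  C_3 = 2.5000 → taut
cable 4: L_4 = ‖A_4−P‖ = 8.1394;  C_4 = 8.1394 → taut

1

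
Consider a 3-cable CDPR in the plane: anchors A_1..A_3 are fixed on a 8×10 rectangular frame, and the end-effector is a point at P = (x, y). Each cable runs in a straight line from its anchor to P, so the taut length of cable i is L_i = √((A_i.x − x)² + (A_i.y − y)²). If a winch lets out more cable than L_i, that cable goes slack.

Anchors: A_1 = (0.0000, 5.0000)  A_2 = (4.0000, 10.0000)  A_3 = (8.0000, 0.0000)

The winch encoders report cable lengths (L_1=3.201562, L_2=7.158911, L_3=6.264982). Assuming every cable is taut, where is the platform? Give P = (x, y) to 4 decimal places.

(2.5000, 3.0000)

each cable: (A_i−P)·(A_i−P) = L_i²; let c_i = ‖A_i‖²−L_i²
c_1 = 0.0000+25.0000−10.2500 = 14.7500
row 1: -8.0000x − 10.0000y = -50.0000  (c_2=64.7500)
row 2: -16.0000x + 10.0000y = -10.0000  (c_3=24.7500)
Cramer on rows 1–2 → x = 2.5000, y = 3.0000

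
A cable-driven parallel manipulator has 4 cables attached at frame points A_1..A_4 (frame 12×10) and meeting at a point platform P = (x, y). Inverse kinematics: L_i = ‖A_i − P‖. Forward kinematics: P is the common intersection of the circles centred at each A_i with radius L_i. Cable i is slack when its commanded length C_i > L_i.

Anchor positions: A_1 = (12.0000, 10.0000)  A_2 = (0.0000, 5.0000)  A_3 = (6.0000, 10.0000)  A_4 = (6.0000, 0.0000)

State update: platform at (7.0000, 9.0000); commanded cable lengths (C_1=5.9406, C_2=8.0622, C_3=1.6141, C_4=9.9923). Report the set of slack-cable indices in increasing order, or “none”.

1, 3, 4

cable 1: L_1 = ‖A_1−P‖ = 5.0990;  C_1 = 5.9406 → slack
cable 2: L_2 = ‖A_2−P‖ = 8.0623;  C_2 = 8.0622 → taut
cable 3: L_3 = ‖A_3−P‖ = 1.4142;  C_3 = 1.6141 → slack
cable 4: L_4 = ‖A_4−P‖ = 9.0554;  C_4 = 9.9923 → slack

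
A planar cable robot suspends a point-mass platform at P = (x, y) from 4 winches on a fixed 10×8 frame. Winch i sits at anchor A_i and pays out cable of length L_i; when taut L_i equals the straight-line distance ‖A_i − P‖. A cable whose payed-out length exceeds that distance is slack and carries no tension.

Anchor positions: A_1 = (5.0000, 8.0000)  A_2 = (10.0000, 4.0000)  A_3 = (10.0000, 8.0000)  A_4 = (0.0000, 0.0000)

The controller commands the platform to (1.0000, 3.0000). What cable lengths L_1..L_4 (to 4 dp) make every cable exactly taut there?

(6.4031, 9.0554, 10.2956, 3.1623)

L_1: Δ = A_1−P = (4.0000, 5.0000) → ‖Δ‖ = √41.0000 = 6.4031
L_2: Δ = A_2−P = (9.0000, 1.0000) → ‖Δ‖ = √82.0000 = 9.0554
L_3: Δ = A_3−P = (9.0000, 5.0000) → ‖Δ‖ = √106.0000 = 10.2956
L_4: Δ = A_4−P = (-1.0000, -3.0000) → ‖Δ‖ = √10.0000 = 3.1623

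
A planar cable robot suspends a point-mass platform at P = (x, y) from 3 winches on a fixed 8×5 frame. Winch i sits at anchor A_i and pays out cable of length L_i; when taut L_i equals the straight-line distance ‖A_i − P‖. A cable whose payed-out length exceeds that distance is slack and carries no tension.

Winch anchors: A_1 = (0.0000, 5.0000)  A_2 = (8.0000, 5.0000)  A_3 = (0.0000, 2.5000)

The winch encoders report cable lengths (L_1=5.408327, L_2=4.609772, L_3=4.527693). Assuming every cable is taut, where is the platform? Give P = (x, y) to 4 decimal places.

each cable: (A_i−P)·(A_i−P) = L_i²; let k_i = ‖A_i‖²−L_i²
k_1 = 0.0000+25.0000−29.2500 = -4.2500
row 1: -16.0000x + 0.0000y = -72.0000  (k_2=67.7500)
row 2: 0.0000x + 5.0000y = 10.0000  (k_3=-14.2500)
Cramer on rows 1–2 → x = 4.5000, y = 2.0000

(4.5000, 2.0000)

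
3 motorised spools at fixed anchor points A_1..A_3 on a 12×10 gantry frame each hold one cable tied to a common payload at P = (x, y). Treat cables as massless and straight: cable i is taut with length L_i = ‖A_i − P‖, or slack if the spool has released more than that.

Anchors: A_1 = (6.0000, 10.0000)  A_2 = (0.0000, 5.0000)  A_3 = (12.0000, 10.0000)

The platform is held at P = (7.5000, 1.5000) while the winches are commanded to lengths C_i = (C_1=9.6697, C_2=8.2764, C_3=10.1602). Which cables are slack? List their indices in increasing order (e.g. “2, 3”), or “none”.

cable 1: L_1 = ‖A_1−P‖ = 8.6313;  C_1 = 9.6697 → slack
cable 2: L_2 = ‖A_2−P‖ = 8.2765;  C_2 = 8.2764 → taut
cable 3: L_3 = ‖A_3−P‖ = 9.6177;  C_3 = 10.1602 → slack

1, 3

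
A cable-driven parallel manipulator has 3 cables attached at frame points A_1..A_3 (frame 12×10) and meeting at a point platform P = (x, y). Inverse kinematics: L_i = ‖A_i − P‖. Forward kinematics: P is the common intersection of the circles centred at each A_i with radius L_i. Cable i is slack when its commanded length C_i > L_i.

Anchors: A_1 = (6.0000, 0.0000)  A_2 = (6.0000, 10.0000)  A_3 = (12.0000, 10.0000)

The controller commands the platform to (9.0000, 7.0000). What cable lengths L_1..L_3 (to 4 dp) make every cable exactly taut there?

(7.6158, 4.2426, 4.2426)

cable 1: Δx=-3.0000, Δy=-7.0000; L_1 = √(Δx²+Δy²) = 7.6158
cable 2: Δx=-3.0000, Δy=3.0000; L_2 = √(Δx²+Δy²) = 4.2426
cable 3: Δx=3.0000, Δy=3.0000; L_3 = √(Δx²+Δy²) = 4.2426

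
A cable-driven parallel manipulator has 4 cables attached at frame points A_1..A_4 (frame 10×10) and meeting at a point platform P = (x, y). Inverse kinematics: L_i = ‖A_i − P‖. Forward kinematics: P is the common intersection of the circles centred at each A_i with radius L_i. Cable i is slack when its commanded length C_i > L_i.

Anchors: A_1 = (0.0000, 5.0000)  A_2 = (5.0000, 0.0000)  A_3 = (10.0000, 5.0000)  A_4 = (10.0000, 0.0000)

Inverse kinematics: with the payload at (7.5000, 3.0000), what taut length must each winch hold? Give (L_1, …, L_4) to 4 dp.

(7.7621, 3.9051, 3.2016, 3.9051)

cable 1: Δx=-7.5000, Δy=2.0000; L_1 = √(Δx²+Δy²) = 7.7621
cable 2: Δx=-2.5000, Δy=-3.0000; L_2 = √(Δx²+Δy²) = 3.9051
cable 3: Δx=2.5000, Δy=2.0000; L_3 = √(Δx²+Δy²) = 3.2016
cable 4: Δx=2.5000, Δy=-3.0000; L_4 = √(Δx²+Δy²) = 3.9051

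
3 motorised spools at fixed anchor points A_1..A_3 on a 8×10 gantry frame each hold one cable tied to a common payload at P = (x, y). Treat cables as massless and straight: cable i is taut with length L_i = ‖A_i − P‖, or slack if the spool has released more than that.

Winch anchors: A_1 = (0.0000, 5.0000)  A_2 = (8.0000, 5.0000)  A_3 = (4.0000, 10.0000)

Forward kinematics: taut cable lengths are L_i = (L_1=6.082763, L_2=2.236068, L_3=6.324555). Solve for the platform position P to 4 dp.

each cable: (A_i−P)·(A_i−P) = L_i²; let c_i = ‖A_i‖²−L_i²
c_1 = 0.0000+25.0000−37.0000 = -12.0000
row 1: -16.0000x + 0.0000y = -96.0000  (c_2=84.0000)
row 2: -8.0000x − 10.0000y = -88.0000  (c_3=76.0000)
Cramer on rows 1–2 → x = 6.0000, y = 4.0000

(6.0000, 4.0000)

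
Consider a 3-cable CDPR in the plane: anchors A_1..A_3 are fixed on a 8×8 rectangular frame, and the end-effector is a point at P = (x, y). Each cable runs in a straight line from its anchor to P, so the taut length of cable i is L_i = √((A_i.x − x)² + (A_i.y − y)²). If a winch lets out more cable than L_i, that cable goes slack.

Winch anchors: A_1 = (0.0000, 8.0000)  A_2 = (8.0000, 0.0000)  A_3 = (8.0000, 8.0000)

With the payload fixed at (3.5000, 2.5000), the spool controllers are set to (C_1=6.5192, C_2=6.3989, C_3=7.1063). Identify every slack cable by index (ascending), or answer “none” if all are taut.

2

i=1: geometric 6.5192 vs commanded 6.5192 ⇒ taut
i=2: geometric 5.1478 vs commanded 6.3989 ⇒ slack
i=3: geometric 7.1063 vs commanded 7.1063 ⇒ taut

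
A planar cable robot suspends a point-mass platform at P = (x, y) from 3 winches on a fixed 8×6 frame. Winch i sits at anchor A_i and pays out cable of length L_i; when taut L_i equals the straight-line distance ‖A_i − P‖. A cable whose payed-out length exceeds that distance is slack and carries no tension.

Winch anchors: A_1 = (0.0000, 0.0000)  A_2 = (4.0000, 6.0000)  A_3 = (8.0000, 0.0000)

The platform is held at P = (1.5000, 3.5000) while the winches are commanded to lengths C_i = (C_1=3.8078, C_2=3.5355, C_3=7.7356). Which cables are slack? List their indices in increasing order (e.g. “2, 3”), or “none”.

3

i=1: geometric 3.8079 vs commanded 3.8078 ⇒ taut
i=2: geometric 3.5355 vs commanded 3.5355 ⇒ taut
i=3: geometric 7.3824 vs commanded 7.7356 ⇒ slack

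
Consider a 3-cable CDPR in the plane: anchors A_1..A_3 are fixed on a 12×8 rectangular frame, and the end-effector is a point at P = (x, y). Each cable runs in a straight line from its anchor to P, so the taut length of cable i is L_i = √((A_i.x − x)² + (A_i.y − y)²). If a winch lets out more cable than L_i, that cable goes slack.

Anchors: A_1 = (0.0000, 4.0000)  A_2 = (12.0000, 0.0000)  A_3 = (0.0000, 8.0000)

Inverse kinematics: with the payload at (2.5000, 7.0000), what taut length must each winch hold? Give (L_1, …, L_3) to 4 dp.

cable 1: Δx=-2.5000, Δy=-3.0000; L_1 = √(Δx²+Δy²) = 3.9051
cable 2: Δx=9.5000, Δy=-7.0000; L_2 = √(Δx²+Δy²) = 11.8004
cable 3: Δx=-2.5000, Δy=1.0000; L_3 = √(Δx²+Δy²) = 2.6926

(3.9051, 11.8004, 2.6926)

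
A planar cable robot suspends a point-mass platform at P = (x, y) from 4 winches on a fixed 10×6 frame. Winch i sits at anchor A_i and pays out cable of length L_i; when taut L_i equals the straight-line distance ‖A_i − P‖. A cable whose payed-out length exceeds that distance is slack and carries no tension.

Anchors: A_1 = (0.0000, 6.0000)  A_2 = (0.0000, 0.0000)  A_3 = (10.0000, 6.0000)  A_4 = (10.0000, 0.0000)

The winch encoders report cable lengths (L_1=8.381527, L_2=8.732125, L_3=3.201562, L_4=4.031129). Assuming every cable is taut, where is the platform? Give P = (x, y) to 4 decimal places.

(8.0000, 3.5000)

each cable: (A_i−P)·(A_i−P) = L_i²; let c_i = ‖A_i‖²−L_i²
c_1 = 0.0000+36.0000−70.2500 = -34.2500
row 1: 0.0000x + 12.0000y = 42.0000  (c_2=-76.2500)
row 2: -20.0000x + 0.0000y = -160.0000  (c_3=125.7500)
row 3: -20.0000x + 12.0000y = -118.0000  (c_4=83.7500)
Cramer on rows 1–2 → x = 8.0000, y = 3.5000
check cable 4: ‖A_4−P‖² = 16.2500 ≈ L_4² = 16.2500 ✓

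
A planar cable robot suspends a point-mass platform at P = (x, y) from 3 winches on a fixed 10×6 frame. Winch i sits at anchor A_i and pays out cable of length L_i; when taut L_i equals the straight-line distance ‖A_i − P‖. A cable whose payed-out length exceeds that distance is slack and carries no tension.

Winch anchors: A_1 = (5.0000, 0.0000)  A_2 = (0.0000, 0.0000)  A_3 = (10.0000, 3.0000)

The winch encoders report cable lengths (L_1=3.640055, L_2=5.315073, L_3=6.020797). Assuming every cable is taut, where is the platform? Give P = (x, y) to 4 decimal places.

(4.0000, 3.5000)

circle eqns → linear via eq_j − eq_1; set c_j = A_j·A_j − L_j²
c_1 = 25.0000+0.0000−13.2500 = 11.7500
10.0000·x + 0.0000·y = c_1−c_2 = 40.0000
-10.0000·x − 6.0000·y = c_1−c_3 = -61.0000
solve first two rows → x=4.0000, y=3.5000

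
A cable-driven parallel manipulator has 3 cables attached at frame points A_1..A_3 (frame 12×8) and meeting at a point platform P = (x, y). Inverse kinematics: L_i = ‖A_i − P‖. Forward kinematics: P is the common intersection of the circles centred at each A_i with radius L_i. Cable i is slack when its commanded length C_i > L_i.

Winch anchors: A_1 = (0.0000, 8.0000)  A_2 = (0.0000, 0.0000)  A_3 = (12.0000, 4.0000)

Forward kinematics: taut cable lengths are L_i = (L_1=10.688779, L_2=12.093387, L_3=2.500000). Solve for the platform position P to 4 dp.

(10.5000, 6.0000)

each cable: (A_i−P)·(A_i−P) = L_i²; let k_i = ‖A_i‖²−L_i²
k_1 = 0.0000+64.0000−114.2500 = -50.2500
row 1: 0.0000x + 16.0000y = 96.0000  (k_2=-146.2500)
row 2: -24.0000x + 8.0000y = -204.0000  (k_3=153.7500)
Cramer on rows 1–2 → x = 10.5000, y = 6.0000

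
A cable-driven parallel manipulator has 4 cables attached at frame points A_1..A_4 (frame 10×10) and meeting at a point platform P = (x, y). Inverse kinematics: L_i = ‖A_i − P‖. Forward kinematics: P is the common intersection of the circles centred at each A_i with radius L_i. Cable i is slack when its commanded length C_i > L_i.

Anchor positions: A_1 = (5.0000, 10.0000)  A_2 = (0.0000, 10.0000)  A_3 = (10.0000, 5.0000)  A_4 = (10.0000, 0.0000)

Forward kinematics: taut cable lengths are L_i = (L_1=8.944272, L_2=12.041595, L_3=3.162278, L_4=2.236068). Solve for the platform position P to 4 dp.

(9.0000, 2.0000)

expand ‖A_i−P‖²=L_i² and subtract eq 1 (k_i ≔ ‖A_i‖²−L_i²)
k_1 = 25.0000+100.0000−80.0000 = 45.0000
eq1−eq2 → [10.0000  0.0000]·P = 90.0000
eq1−eq3 → [-10.0000  10.0000]·P = -70.0000
eq1−eq4 → [-10.0000  20.0000]·P = -50.0000
2×2 solve → P = (9.0000, 2.0000)
check cable 4: ‖A_4−P‖² = 5.0000 ≈ L_4² = 5.0000 ✓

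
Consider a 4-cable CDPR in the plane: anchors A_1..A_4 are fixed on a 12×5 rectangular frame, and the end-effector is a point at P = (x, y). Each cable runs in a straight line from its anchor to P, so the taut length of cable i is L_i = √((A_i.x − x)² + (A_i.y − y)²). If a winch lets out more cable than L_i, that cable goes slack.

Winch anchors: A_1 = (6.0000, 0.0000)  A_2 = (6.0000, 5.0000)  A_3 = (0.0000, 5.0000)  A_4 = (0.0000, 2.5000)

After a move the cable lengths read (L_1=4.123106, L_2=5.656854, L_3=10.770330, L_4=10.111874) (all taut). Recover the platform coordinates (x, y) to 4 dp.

each cable: (A_i−P)·(A_i−P) = L_i²; let q_i = ‖A_i‖²−L_i²
q_1 = 36.0000+0.0000−17.0000 = 19.0000
row 1: 0.0000x − 10.0000y = -10.0000  (q_2=29.0000)
row 2: 12.0000x − 10.0000y = 110.0000  (q_3=-91.0000)
row 3: 12.0000x − 5.0000y = 115.0000  (q_4=-96.0000)
Cramer on rows 1–2 → x = 10.0000, y = 1.0000
check cable 4: ‖A_4−P‖² = 102.2500 ≈ L_4² = 102.2500 ✓

(10.0000, 1.0000)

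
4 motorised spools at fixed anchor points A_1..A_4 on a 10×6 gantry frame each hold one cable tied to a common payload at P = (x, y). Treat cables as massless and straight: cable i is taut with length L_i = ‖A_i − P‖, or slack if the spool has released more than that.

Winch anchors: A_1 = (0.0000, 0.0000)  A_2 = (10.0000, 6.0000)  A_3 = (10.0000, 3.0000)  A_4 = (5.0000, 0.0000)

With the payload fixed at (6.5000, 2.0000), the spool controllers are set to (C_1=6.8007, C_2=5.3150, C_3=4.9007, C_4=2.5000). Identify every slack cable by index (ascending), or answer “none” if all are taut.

i=1: geometric 6.8007 vs commanded 6.8007 ⇒ taut
i=2: geometric 5.3151 vs commanded 5.3150 ⇒ taut
i=3: geometric 3.6401 vs commanded 4.9007 ⇒ slack
i=4: geometric 2.5000 vs commanded 2.5000 ⇒ taut

3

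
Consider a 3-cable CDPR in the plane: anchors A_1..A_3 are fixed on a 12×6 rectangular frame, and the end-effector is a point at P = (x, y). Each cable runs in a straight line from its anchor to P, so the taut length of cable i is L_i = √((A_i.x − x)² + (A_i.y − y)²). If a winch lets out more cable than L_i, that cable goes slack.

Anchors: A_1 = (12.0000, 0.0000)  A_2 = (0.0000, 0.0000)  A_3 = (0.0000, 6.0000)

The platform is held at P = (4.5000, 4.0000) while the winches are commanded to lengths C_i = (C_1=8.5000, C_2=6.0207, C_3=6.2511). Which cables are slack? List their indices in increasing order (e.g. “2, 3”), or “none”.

cable 1: √((7.5000)²+(-4.0000)²)=8.5000, C_1=8.5000: taut
cable 2: √((-4.5000)²+(-4.0000)²)=6.0208, C_2=6.0207: taut
cable 3: √((-4.5000)²+(2.0000)²)=4.9244, C_3=6.2511: slack

3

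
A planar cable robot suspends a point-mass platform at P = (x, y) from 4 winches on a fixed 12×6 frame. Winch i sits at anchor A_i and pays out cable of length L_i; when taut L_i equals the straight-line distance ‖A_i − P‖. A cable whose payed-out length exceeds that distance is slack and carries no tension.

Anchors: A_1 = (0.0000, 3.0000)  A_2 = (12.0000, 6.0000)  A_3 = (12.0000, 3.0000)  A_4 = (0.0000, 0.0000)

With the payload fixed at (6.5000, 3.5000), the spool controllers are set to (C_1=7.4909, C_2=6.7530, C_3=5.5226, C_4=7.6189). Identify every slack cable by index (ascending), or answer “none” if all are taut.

1, 2, 4

cable 1: L_1 = ‖A_1−P‖ = 6.5192;  C_1 = 7.4909 → slack
cable 2: L_2 = ‖A_2−P‖ = 6.0415;  C_2 = 6.7530 → slack
cable 3: L_3 = ‖A_3−P‖ = 5.5227;  C_3 = 5.5226 → taut
cable 4: L_4 = ‖A_4−P‖ = 7.3824;  C_4 = 7.6189 → slack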